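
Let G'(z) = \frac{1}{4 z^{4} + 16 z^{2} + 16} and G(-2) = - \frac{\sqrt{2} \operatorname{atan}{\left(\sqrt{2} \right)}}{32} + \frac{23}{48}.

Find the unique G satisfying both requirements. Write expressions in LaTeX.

Differentiate the proposed G(z) back; it has to land on the given G'(z).
A general antiderivative is \frac{z}{16 z^{2} + 32} + \frac{\sqrt{2} \operatorname{atan}{\left(\frac{\sqrt{2} z}{2} \right)}}{32} + C.
The condition gives C = - \frac{\sqrt{2} \operatorname{atan}{\left(\sqrt{2} \right)}}{32} + \frac{23}{48} - (- \frac{\sqrt{2} \operatorname{atan}{\left(\sqrt{2} \right)}}{32} - \frac{1}{48}) = \frac{1}{2}.
So G(z) = \frac{\sqrt{2} z^{2} \operatorname{atan}{\left(\frac{\sqrt{2} z}{2} \right)} + 16 z^{2} + 2 z + 2 \sqrt{2} \operatorname{atan}{\left(\frac{\sqrt{2} z}{2} \right)} + 32}{32 \left(z^{2} + 2\right)}.
Check: d/dz[\frac{\sqrt{2} z^{2} \operatorname{atan}{\left(\frac{\sqrt{2} z}{2} \right)} + 16 z^{2} + 2 z + 2 \sqrt{2} \operatorname{atan}{\left(\frac{\sqrt{2} z}{2} \right)} + 32}{32 \left(z^{2} + 2\right)}] = \frac{1}{4 z^{4} + 16 z^{2} + 16} = G'(z).

G(z) = \frac{\sqrt{2} z^{2} \operatorname{atan}{\left(\frac{\sqrt{2} z}{2} \right)} + 16 z^{2} + 2 z + 2 \sqrt{2} \operatorname{atan}{\left(\frac{\sqrt{2} z}{2} \right)} + 32}{32 \left(z^{2} + 2\right)}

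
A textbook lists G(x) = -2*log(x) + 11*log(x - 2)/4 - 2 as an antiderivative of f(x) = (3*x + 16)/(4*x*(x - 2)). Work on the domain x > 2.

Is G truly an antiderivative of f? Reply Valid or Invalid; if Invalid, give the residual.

Valid - differentiating G returns exactly f.

d/dx[G] = (3*x + 16)/(4*x**2 - 8*x)
This equals f(x) exactly, so the claim holds.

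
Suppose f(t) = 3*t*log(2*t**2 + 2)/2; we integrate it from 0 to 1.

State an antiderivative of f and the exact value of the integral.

Differentiate the proposed F(t) back; it has to land on f(t) exactly.
F(t) = 3*(t**2*log(2*t**2 + 2) - t**2 + log(t**2 + 1))/4 is an antiderivative of f.
Check: d/dt[3*(t**2*log(2*t**2 + 2) - t**2 + log(t**2 + 1))/4] = 3*t*log(t**2 + 1)/2 + 3*t*log(2)/2, which equals f(t).
F(1) = -3/4 + 3*log(2)/4 + 3*log(4)/4; F(0) = 0.
Integral = F(1) - F(0) = -3/4 + 3*log(2)/4 + 3*log(4)/4.

Antiderivative: F(t) = 3*(t**2*log(2*t**2 + 2) - t**2 + log(t**2 + 1))/4; value = -3/4 + 3*log(2)/4 + 3*log(4)/4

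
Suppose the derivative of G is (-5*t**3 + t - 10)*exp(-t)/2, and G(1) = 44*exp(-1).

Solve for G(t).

G(t) = (5*t**3 + 15*t**2 + 29*t + 39)*exp(-t)/2

Recognize the product-rule pattern: G'(t) = u'v + uv' with u = 5*t**3/2 + 15*t**2/2 + 29*t/2 + 39/2, v = exp(-t), so integration by parts undoes it.
A general antiderivative is (5*t**3 + 15*t**2 + 29*t + 39)*exp(-t)/2 + C.
The condition gives C = 44*exp(-1) - (44*exp(-1)) = 0.
So G(t) = (5*t**3 + 15*t**2 + 29*t + 39)*exp(-t)/2.
Check: d/dt[(5*t**3 + 15*t**2 + 29*t + 39)*exp(-t)/2] = (-5*t**3 + t - 10)*exp(-t)/2 = G'(t).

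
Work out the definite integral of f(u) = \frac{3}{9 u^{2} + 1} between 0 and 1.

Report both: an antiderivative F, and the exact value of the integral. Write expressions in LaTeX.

A candidate is checked by its d/du: the result must match f(u).
F(u) = \operatorname{atan}{\left(3 u \right)} is an antiderivative of f.
Check: d/du[\operatorname{atan}{\left(3 u \right)}] = \frac{3}{9 u^{2} + 1} = f(u).
F(1) = \operatorname{atan}{\left(3 \right)}; F(0) = 0.
Integral = F(1) - F(0) = \operatorname{atan}{\left(3 \right)}.

Antiderivative: F(u) = \operatorname{atan}{\left(3 u \right)}; value = \operatorname{atan}{\left(3 \right)}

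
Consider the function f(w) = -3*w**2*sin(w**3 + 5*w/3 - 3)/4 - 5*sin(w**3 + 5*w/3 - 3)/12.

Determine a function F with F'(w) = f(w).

An antiderivative is F(w) = cos(w**3 + 5*w/3 - 3)/4.

The substitution u = w**3 + 5*w/3 - 3 works: f is exactly (dF/du)*(du/dw) for that inner function.
Check: d/dw[cos(w**3 + 5*w/3 - 3)/4] = -3*w**2*sin(w**3 + 5*w/3 - 3)/4 - 5*sin(w**3 + 5*w/3 - 3)/12 = f(w).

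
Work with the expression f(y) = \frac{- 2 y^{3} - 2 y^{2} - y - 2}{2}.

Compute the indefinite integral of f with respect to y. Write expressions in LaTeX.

F(y) = - \frac{y^{4}}{4} - \frac{y^{3}}{3} - \frac{y^{2}}{4} - y + C

Differentiate the proposed F(y) back; it has to land on f(y) exactly.
Check: d/dy[- \frac{y^{4}}{4} - \frac{y^{3}}{3} - \frac{y^{2}}{4} - y] = - y^{3} - y^{2} - \frac{y}{2} - 1, which equals f(y).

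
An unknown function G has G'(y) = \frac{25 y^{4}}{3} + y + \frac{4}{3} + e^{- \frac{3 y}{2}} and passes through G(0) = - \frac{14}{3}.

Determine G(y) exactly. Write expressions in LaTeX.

G(y) = \frac{\left(10 y^{5} e^{\frac{3 y}{2}} + 3 y^{2} e^{\frac{3 y}{2}} + 8 y e^{\frac{3 y}{2}} - 24 e^{\frac{3 y}{2}} - 4\right) e^{- \frac{3 y}{2}}}{6}

The integrand splits into summands that can be handled one at a time.
A general antiderivative is \frac{5 y^{5}}{3} + \frac{y^{2}}{2} + \frac{4 y}{3} - 3 - \frac{2 e^{- \frac{3 y}{2}}}{3} + C.
The condition gives C = - \frac{14}{3} - (- \frac{11}{3}) = -1.
So G(y) = \frac{\left(10 y^{5} e^{\frac{3 y}{2}} + 3 y^{2} e^{\frac{3 y}{2}} + 8 y e^{\frac{3 y}{2}} - 24 e^{\frac{3 y}{2}} - 4\right) e^{- \frac{3 y}{2}}}{6}.
Check: d/dy[\frac{\left(10 y^{5} e^{\frac{3 y}{2}} + 3 y^{2} e^{\frac{3 y}{2}} + 8 y e^{\frac{3 y}{2}} - 24 e^{\frac{3 y}{2}} - 4\right) e^{- \frac{3 y}{2}}}{6}] = \frac{\left(25 y^{4} e^{\frac{3 y}{2}} + 3 y e^{\frac{3 y}{2}} + 4 e^{\frac{3 y}{2}} + 3\right) e^{- \frac{3 y}{2}}}{3}, which equals G'(y).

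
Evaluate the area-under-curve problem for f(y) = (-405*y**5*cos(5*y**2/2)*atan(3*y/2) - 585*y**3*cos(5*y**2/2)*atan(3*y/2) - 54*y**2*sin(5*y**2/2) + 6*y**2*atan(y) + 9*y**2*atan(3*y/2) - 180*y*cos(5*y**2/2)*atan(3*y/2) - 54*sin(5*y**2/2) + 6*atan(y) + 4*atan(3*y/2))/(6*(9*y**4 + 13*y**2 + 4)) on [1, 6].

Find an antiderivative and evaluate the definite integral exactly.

Antiderivative: F(y) = -(3*sin(5*y**2/2) - atan(y)/3)*atan(3*y/2)/2; value = -3*sin(90)*atan(9)/2 - pi*atan(3/2)/24 + atan(6)*atan(9)/6 + 3*sin(5/2)*atan(3/2)/2

f has the shape u'v + uv' for u = -3*sin(5*y**2/2)/2 + atan(y)/6 and v = atan(3*y/2) — it is the derivative of the product u*v.
F(y) = -(3*sin(5*y**2/2) - atan(y)/3)*atan(3*y/2)/2 is an antiderivative of f.
Check: d/dy[-(3*sin(5*y**2/2) - atan(y)/3)*atan(3*y/2)/2] = (-405*y**5*cos(5*y**2/2)*atan(3*y/2) - 585*y**3*cos(5*y**2/2)*atan(3*y/2) - 54*y**2*sin(5*y**2/2) + 6*y**2*atan(y) + 9*y**2*atan(3*y/2) - 180*y*cos(5*y**2/2)*atan(3*y/2) - 54*sin(5*y**2/2) + 6*atan(y) + 4*atan(3*y/2))/(54*y**4 + 78*y**2 + 24), which equals f(y).
F(6) = -3*sin(90)*atan(9)/2 + atan(6)*atan(9)/6; F(1) = -3*sin(5/2)*atan(3/2)/2 + pi*atan(3/2)/24.
Integral = F(6) - F(1) = -3*sin(90)*atan(9)/2 - pi*atan(3/2)/24 + atan(6)*atan(9)/6 + 3*sin(5/2)*atan(3/2)/2.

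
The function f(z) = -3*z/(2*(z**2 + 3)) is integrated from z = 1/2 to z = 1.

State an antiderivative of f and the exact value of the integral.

Antiderivative: F(z) = -3*log(z**2 + 3)/4; value = -3*log(4)/4 + 3*log(13/4)/4

f matches the chain-rule pattern g'(h)*h' with inner function h(z) = z**2 + 3; substituting u = h(z) collapses the integral.
F(z) = -3*log(z**2 + 3)/4 is an antiderivative of f.
Check: d/dz[-3*log(z**2 + 3)/4] = -3*z/(2*z**2 + 6), which equals f(z).
F(1) = -3*log(4)/4; F(1/2) = -3*log(13/4)/4.
Integral = F(1) - F(1/2) = -3*log(4)/4 + 3*log(13/4)/4.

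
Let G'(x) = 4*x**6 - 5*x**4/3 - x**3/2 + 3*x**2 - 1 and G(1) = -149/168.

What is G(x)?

G(x) = 4*x**7/7 - x**5/3 - x**4/8 + x**3 - x - 1

The integrand splits into summands that can be handled one at a time.
A general antiderivative is 4*x**7/7 - x**5/3 - x**4/8 + x**3 - x + C.
The condition gives C = -149/168 - (19/168) = -1.
So G(x) = 4*x**7/7 - x**5/3 - x**4/8 + x**3 - x - 1.
Check: d/dx[4*x**7/7 - x**5/3 - x**4/8 + x**3 - x - 1] = 4*x**6 - 5*x**4/3 - x**3/2 + 3*x**2 - 1 = G'(x).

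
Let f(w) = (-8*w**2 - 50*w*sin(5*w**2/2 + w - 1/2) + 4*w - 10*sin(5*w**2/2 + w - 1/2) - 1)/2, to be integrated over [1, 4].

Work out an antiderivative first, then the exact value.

Antiderivative: F(w) = -4*w**3/3 + w**2 - w/2 + 5*cos(5*w**2/2 + w - 1/2); value = -141/2 + 5*cos(87/2) - 5*cos(3)

For F(w) to be correct the identity F'(w) - f(w) = 0 must hold.
F(w) = -4*w**3/3 + w**2 - w/2 + 5*cos(5*w**2/2 + w - 1/2) is an antiderivative of f.
Check: d/dw[-4*w**3/3 + w**2 - w/2 + 5*cos(5*w**2/2 + w - 1/2)] = -4*w**2 - 25*w*sin(5*w**2/2 + w - 1/2) + 2*w - 5*sin(5*w**2/2 + w - 1/2) - 1/2, which equals f(w).
F(4) = -214/3 + 5*cos(87/2); F(1) = 5*cos(3) - 5/6.
Integral = F(4) - F(1) = -141/2 + 5*cos(87/2) - 5*cos(3).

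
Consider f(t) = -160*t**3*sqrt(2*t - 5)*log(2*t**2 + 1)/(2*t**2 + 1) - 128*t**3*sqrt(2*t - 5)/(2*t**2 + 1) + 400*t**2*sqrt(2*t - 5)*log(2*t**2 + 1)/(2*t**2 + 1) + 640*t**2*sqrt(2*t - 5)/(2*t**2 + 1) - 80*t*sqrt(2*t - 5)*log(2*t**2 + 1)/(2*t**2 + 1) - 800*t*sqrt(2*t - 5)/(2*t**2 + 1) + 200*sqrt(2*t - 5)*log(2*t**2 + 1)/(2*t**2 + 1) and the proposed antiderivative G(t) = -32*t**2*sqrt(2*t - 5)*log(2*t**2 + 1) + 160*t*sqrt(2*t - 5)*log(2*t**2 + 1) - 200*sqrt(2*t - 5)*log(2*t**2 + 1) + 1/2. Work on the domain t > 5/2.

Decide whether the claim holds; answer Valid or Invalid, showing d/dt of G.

Valid - differentiating G returns exactly f.

d/dt[G] = (-320*t**4*log(2*t**2 + 1) - 256*t**4 + 1600*t**3*log(2*t**2 + 1) + 1920*t**3 - 2160*t**2*log(2*t**2 + 1) - 4800*t**2 + 800*t*log(2*t**2 + 1) + 4000*t - 1000*log(2*t**2 + 1))/(2*t**2*sqrt(2*t - 5) + sqrt(2*t - 5))
This equals f(t) exactly, so the claim holds.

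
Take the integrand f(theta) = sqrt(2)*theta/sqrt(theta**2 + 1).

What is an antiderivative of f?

An antiderivative is F(theta) = 2*sqrt(theta**2/2 + 1/2).

f matches the chain-rule pattern g'(h)*h' with inner function h(theta) = theta**2/2 + 1/2; substituting u = h(theta) collapses the integral.
Check: d/dtheta[2*sqrt(theta**2/2 + 1/2)] = sqrt(2)*theta/sqrt(theta**2 + 1) = f(theta).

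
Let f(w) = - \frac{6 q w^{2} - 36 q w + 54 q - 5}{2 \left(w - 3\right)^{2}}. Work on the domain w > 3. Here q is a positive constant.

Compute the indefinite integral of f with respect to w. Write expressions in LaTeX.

F(w) = \frac{- 6 q w^{2} + 18 q w - 5}{2 w - 6} + C

A first test for any F(w): its w-derivative must equal f(w) identically.
Check: d/dw[\frac{- 6 q w^{2} + 18 q w - 5}{2 w - 6}] = \frac{- 6 q w^{2} + 36 q w - 54 q + 5}{2 w^{2} - 12 w + 18}, which equals f(w).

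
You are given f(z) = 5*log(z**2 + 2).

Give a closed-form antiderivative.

An antiderivative is F(z) = 5*(z*log(z**2 + 2) - 2*z + 2*sqrt(2)*atan(sqrt(2)*z/2)).

A first test for any F(z): its z-derivative must equal f(z) identically.
Check: d/dz[5*(z*log(z**2 + 2) - 2*z + 2*sqrt(2)*atan(sqrt(2)*z/2))] = 5*log(z**2 + 2) = f(z).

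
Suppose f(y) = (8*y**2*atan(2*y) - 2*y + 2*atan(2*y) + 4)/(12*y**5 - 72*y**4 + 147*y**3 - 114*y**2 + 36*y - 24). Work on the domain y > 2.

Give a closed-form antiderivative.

Recognize the product-rule pattern: f = u'v + uv' with u = -4/(3*(2*y - 4)**2), v = atan(2*y), so integration by parts undoes it.
Check: d/dy[-4*atan(2*y)/(12*y**2 - 48*y + 48)] = (8*y**2*atan(2*y) - 2*y + 2*atan(2*y) + 4)/(12*y**5 - 72*y**4 + 147*y**3 - 114*y**2 + 36*y - 24) = f(y).

An antiderivative is F(y) = -4*atan(2*y)/(12*y**2 - 48*y + 48).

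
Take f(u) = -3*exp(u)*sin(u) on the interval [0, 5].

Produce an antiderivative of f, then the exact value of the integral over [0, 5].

Antiderivative: F(u) = 3*(-sin(u) + cos(u))*exp(u)/2; value = -3/2 + 3*exp(5)*cos(5)/2 - 3*exp(5)*sin(5)/2

Any candidate F(u) must reproduce f(u) exactly when differentiated.
F(u) = 3*(-sin(u) + cos(u))*exp(u)/2 is an antiderivative of f.
Check: d/du[3*(-sin(u) + cos(u))*exp(u)/2] = -3*exp(u)*sin(u) = f(u).
F(5) = 3*exp(5)*cos(5)/2 - 3*exp(5)*sin(5)/2; F(0) = 3/2.
Integral = F(5) - F(0) = -3/2 + 3*exp(5)*cos(5)/2 - 3*exp(5)*sin(5)/2.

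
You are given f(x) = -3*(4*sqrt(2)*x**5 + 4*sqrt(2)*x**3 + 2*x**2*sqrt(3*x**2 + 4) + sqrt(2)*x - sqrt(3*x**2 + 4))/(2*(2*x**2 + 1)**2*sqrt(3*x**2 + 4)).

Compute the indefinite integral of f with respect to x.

F(x) = (-4*x**2*sqrt(3*x**2 + 4) + 3*sqrt(2)*x - 2*sqrt(3*x**2 + 4))/(4*sqrt(2)*x**2 + 2*sqrt(2)) + C

Differentiate the proposed F(x) back; it has to land on f(x) exactly.
Check: d/dx[(-4*x**2*sqrt(3*x**2 + 4) + 3*sqrt(2)*x - 2*sqrt(3*x**2 + 4))/(4*sqrt(2)*x**2 + 2*sqrt(2))] = (-12*sqrt(2)*x**5 - 12*sqrt(2)*x**3 - 6*x**2*sqrt(3*x**2 + 4) - 3*sqrt(2)*x + 3*sqrt(3*x**2 + 4))/(8*x**4*sqrt(3*x**2 + 4) + 8*x**2*sqrt(3*x**2 + 4) + 2*sqrt(3*x**2 + 4)), which equals f(x).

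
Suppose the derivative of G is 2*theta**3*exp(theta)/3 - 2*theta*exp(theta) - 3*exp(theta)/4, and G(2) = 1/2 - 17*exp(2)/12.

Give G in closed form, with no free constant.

Recognize the product-rule pattern: G'(theta) = u'v + uv' with u = 2*theta**3/3 - 2*theta**2 + 2*theta - 11/4, v = exp(theta), so integration by parts undoes it.
A general antiderivative is (8*theta**3 - 24*theta**2 + 24*theta - 33)*exp(theta)/12 + C.
The condition gives C = 1/2 - 17*exp(2)/12 - (-17*exp(2)/12) = 1/2.
So G(theta) = (8*theta**3 - 24*theta**2 + 24*theta - 33)*exp(theta)/12 + 1/2.
Check: d/dtheta[(8*theta**3 - 24*theta**2 + 24*theta - 33)*exp(theta)/12 + 1/2] = 2*theta**3*exp(theta)/3 - 2*theta*exp(theta) - 3*exp(theta)/4 = G'(theta).

G(theta) = (8*theta**3 - 24*theta**2 + 24*theta - 33)*exp(theta)/12 + 1/2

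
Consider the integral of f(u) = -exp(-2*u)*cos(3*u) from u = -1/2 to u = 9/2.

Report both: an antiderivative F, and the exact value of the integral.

For F(u) to be correct the identity F'(u) - f(u) = 0 must hold.
F(u) = (-3*sin(3*u) + 2*cos(3*u))*exp(-2*u)/13 is an antiderivative of f.
Check: d/du[(-3*sin(3*u) + 2*cos(3*u))*exp(-2*u)/13] = -exp(-2*u)*cos(3*u) = f(u).
F(9/2) = -3*exp(-9)*sin(27/2)/13 + 2*exp(-9)*cos(27/2)/13; F(-1/2) = 2*exp(1)*cos(3/2)/13 + 3*exp(1)*sin(3/2)/13.
Integral = F(9/2) - F(-1/2) = -3*exp(1)*sin(3/2)/13 - 2*exp(1)*cos(3/2)/13 - 3*exp(-9)*sin(27/2)/13 + 2*exp(-9)*cos(27/2)/13.

Antiderivative: F(u) = (-3*sin(3*u) + 2*cos(3*u))*exp(-2*u)/13; value = -3*exp(1)*sin(3/2)/13 - 2*exp(1)*cos(3/2)/13 - 3*exp(-9)*sin(27/2)/13 + 2*exp(-9)*cos(27/2)/13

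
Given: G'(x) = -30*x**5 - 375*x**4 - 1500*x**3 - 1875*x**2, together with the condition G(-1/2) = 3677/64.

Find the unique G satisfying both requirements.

The substitution u = x**2 + 5*x works: G'(x) is exactly (dG/du)*(du/dx) for that inner function.
A general antiderivative is -5*(x**2 + 5*x)**3 + C.
The condition gives C = 3677/64 - (3645/64) = 1/2.
So G(x) = 1/2 - 5*(x**2 + 5*x)**3.
Check: d/dx[1/2 - 5*(x**2 + 5*x)**3] = -30*x**5 - 375*x**4 - 1500*x**3 - 1875*x**2 = G'(x).

G(x) = 1/2 - 5*(x**2 + 5*x)**3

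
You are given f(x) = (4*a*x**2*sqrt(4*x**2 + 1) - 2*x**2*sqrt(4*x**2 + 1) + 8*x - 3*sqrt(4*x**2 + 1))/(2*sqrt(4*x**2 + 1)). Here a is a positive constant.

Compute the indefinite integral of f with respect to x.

A first test for any F(x): its x-derivative must equal f(x) identically.
Check: d/dx[2*a*x**3/3 - x**3/3 - 3*x/2 + sqrt(4*x**2 + 1)] = (4*a*x**2*sqrt(4*x**2 + 1) - 2*x**2*sqrt(4*x**2 + 1) + 8*x - 3*sqrt(4*x**2 + 1))/(2*sqrt(4*x**2 + 1)) = f(x).

F(x) = 2*a*x**3/3 - x**3/3 - 3*x/2 + sqrt(4*x**2 + 1) + C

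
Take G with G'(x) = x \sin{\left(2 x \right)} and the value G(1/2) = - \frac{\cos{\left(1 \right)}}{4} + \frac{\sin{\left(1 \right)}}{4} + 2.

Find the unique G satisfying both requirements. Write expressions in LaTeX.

G(x) = - \frac{x \cos{\left(2 x \right)}}{2} + \frac{\sin{\left(2 x \right)}}{4} + 2

Differentiate the proposed G(x) back; it has to land on the given G'(x).
A general antiderivative is - \frac{x \cos{\left(2 x \right)}}{2} + \frac{\sin{\left(2 x \right)}}{4} + C.
The condition gives C = - \frac{\cos{\left(1 \right)}}{4} + \frac{\sin{\left(1 \right)}}{4} + 2 - (- \frac{\cos{\left(1 \right)}}{4} + \frac{\sin{\left(1 \right)}}{4}) = 2.
So G(x) = - \frac{x \cos{\left(2 x \right)}}{2} + \frac{\sin{\left(2 x \right)}}{4} + 2.
Check: d/dx[- \frac{x \cos{\left(2 x \right)}}{2} + \frac{\sin{\left(2 x \right)}}{4} + 2] = x \sin{\left(2 x \right)} = G'(x).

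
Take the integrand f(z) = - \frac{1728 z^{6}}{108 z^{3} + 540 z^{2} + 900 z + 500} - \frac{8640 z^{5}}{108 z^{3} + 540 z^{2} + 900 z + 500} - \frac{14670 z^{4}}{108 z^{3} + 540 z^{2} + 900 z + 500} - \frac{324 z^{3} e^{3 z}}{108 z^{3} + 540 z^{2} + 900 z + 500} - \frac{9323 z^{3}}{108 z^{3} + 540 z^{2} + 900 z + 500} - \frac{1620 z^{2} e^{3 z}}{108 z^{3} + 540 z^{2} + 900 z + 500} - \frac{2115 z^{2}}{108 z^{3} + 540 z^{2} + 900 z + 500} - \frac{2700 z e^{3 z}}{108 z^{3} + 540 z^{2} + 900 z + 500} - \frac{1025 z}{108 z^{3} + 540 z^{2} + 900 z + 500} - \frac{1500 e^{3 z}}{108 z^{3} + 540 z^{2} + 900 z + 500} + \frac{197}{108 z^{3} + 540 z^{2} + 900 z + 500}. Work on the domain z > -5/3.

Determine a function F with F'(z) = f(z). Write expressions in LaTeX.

An antiderivative is F(z) = - \frac{144 z^{6} + 480 z^{5} + 445 z^{4} + 141 z^{3} + 36 z^{2} e^{3 z} + 95 z^{2} + 120 z e^{3 z} - 25 z + 100 e^{3 z} + 12}{4 \left(3 z + 5\right)^{2}}.

The integrand splits into summands that can be handled one at a time.
Check: d/dz[- \frac{144 z^{6} + 480 z^{5} + 445 z^{4} + 141 z^{3} + 36 z^{2} e^{3 z} + 95 z^{2} + 120 z e^{3 z} - 25 z + 100 e^{3 z} + 12}{4 \left(3 z + 5\right)^{2}}] = \frac{- 1728 z^{6} - 8640 z^{5} - 14670 z^{4} - 324 z^{3} e^{3 z} - 9323 z^{3} - 1620 z^{2} e^{3 z} - 2115 z^{2} - 2700 z e^{3 z} - 1025 z - 1500 e^{3 z} + 197}{108 z^{3} + 540 z^{2} + 900 z + 500}, which equals f(z).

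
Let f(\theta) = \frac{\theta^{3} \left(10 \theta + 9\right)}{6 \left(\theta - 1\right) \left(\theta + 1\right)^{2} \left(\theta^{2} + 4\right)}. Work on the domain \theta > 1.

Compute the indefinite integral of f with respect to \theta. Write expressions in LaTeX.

F(\theta) = \frac{95 \left(\theta + 1\right) \log{\left(\theta - 1 \right)} + 121 \left(\theta + 1\right) \log{\left(\theta + 1 \right)} + 392 \left(\theta + 1\right) \log{\left(\theta^{2} + 4 \right)} - 32 \left(\theta + 1\right) \operatorname{atan}{\left(\frac{\theta}{2} \right)} + 10}{600 \left(\theta + 1\right)} + C

Factor the denominator (6 \left(\theta - 1\right) \left(\theta + 1\right)^{2} \left(\theta^{2} + 4\right)) and decompose: f = \frac{2 \left(49 \theta - 4\right)}{75 \left(\theta^{2} + 4\right)} + \frac{121}{600 \left(\theta + 1\right)} - \frac{1}{60 \left(\theta + 1\right)^{2}} + \frac{19}{120 \left(\theta - 1\right)}; each piece integrates to a log, atan, or power term.
Check: d/d\theta[\frac{95 \left(\theta + 1\right) \log{\left(\theta - 1 \right)} + 121 \left(\theta + 1\right) \log{\left(\theta + 1 \right)} + 392 \left(\theta + 1\right) \log{\left(\theta^{2} + 4 \right)} - 32 \left(\theta + 1\right) \operatorname{atan}{\left(\frac{\theta}{2} \right)} + 10}{600 \left(\theta + 1\right)}] = \frac{10 \theta^{4} + 9 \theta^{3}}{6 \theta^{5} + 6 \theta^{4} + 18 \theta^{3} + 18 \theta^{2} - 24 \theta - 24}, which equals f(\theta).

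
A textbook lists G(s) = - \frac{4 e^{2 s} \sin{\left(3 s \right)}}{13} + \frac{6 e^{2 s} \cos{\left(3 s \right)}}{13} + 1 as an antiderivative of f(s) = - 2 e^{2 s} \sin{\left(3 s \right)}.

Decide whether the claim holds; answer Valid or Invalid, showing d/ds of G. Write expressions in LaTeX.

d/ds[G] = - 2 e^{2 s} \sin{\left(3 s \right)}
This equals f(s) exactly, so the claim holds.

Valid - differentiating G returns exactly f.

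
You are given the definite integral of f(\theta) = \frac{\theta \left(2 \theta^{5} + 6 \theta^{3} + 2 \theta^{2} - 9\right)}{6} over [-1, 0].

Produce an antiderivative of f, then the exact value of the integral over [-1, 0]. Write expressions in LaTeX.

For F(\theta) to be correct the identity F'(\theta) - f(\theta) = 0 must hold.
F(\theta) = \frac{\theta^{7}}{21} + \frac{\theta^{5}}{5} + \frac{\theta^{4}}{12} - \frac{3 \theta^{2}}{4} is an antiderivative of f.
Check: d/d\theta[\frac{\theta^{7}}{21} + \frac{\theta^{5}}{5} + \frac{\theta^{4}}{12} - \frac{3 \theta^{2}}{4}] = \frac{\theta^{6}}{3} + \theta^{4} + \frac{\theta^{3}}{3} - \frac{3 \theta}{2}, which equals f(\theta).
F(0) = 0; F(-1) = - \frac{32}{35}.
Integral = F(0) - F(-1) = \frac{32}{35}.

Antiderivative: F(\theta) = \frac{\theta^{7}}{21} + \frac{\theta^{5}}{5} + \frac{\theta^{4}}{12} - \frac{3 \theta^{2}}{4}; value = \frac{32}{35}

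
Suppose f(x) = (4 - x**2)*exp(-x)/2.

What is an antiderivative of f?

Recognize the product-rule pattern: f = u'v + uv' with u = x**2/2 + x - 1, v = exp(-x), so integration by parts undoes it.
Check: d/dx[(x**2 + 2*x - 2)*exp(-x)/2] = (4 - x**2)*exp(-x)/2 = f(x).

An antiderivative is F(x) = (x**2 + 2*x - 2)*exp(-x)/2.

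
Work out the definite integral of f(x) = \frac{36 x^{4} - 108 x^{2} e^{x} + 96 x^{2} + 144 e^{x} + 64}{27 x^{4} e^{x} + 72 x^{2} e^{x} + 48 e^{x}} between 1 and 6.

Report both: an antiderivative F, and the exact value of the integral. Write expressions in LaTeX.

Antiderivative: F(x) = \frac{4 \left(- 3 x^{2} + 9 x e^{x} - 4\right) e^{- x}}{3 \left(3 x^{2} + 4\right)}; value = - \frac{15}{14} - \frac{4}{3 e^{6}} + \frac{4}{3 e}

A first test for any F(x): its x-derivative must equal f(x) identically.
F(x) = \frac{4 \left(- 3 x^{2} + 9 x e^{x} - 4\right) e^{- x}}{3 \left(3 x^{2} + 4\right)} is an antiderivative of f.
Check: d/dx[\frac{4 \left(- 3 x^{2} + 9 x e^{x} - 4\right) e^{- x}}{3 \left(3 x^{2} + 4\right)}] = \frac{36 x^{4} - 108 x^{2} e^{x} + 96 x^{2} + 144 e^{x} + 64}{27 x^{4} e^{x} + 72 x^{2} e^{x} + 48 e^{x}} = f(x).
F(6) = \frac{9}{14} - \frac{4}{3 e^{6}}; F(1) = \frac{12}{7} - \frac{4}{3 e}.
Integral = F(6) - F(1) = - \frac{15}{14} - \frac{4}{3 e^{6}} + \frac{4}{3 e}.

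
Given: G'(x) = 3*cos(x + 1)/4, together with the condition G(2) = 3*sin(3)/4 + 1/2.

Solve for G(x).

Recover the given G'(x) by differentiating a candidate G(x); any mismatch rules it out.
A general antiderivative is 3*sin(x + 1)/4 + C.
The condition gives C = 3*sin(3)/4 + 1/2 - (3*sin(3)/4) = 1/2.
So G(x) = 3*sin(x + 1)/4 + 1/2.
Check: d/dx[3*sin(x + 1)/4 + 1/2] = 3*cos(x + 1)/4 = G'(x).

G(x) = 3*sin(x + 1)/4 + 1/2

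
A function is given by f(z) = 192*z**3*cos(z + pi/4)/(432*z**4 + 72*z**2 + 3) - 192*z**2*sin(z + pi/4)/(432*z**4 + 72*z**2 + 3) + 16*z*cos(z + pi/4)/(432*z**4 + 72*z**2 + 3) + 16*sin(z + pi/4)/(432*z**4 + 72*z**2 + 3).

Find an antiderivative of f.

An antiderivative is F(z) = 16*z*sin(z + pi/4)/(9*(4*z**2 + 1/3)).

The integrand splits into summands that can be handled one at a time.
Check: d/dz[16*z*sin(z + pi/4)/(9*(4*z**2 + 1/3))] = (192*z**3*cos(z + pi/4) - 192*z**2*sin(z + pi/4) + 16*z*cos(z + pi/4) + 16*sin(z + pi/4))/(432*z**4 + 72*z**2 + 3), which equals f(z).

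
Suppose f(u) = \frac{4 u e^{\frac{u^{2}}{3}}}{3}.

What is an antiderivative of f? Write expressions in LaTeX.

The substitution w = \frac{u^{2}}{3} works: f is exactly (dF/dw)*(dw/du) for that inner function.
Check: d/du[2 e^{\frac{u^{2}}{3}}] = \frac{4 u e^{\frac{u^{2}}{3}}}{3} = f(u).

An antiderivative is F(u) = 2 e^{\frac{u^{2}}{3}}.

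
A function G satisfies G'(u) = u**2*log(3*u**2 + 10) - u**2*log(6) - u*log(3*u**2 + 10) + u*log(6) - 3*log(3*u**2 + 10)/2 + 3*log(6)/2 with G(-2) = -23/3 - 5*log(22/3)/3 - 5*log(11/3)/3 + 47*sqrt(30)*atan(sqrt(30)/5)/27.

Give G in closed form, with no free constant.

G(u) = (-12*u**3 + 27*u**2 + 9*u*(2*u**2 - 3*u - 9)*log(u**2/2 + 5/3) + 282*u - 90*log(u**2 + 10/3) - 94*sqrt(30)*atan(sqrt(30)*u/10) - 54)/54

The integrand splits into summands that can be handled one at a time.
A general antiderivative is -2*u**3/9 + u**2/2 + 47*u/9 + (u**3/3 - u**2/2 - 3*u/2)*log(u**2/2 + 5/3) - 5*log(u**2 + 10/3)/3 - 47*sqrt(30)*atan(sqrt(30)*u/10)/27 + C.
The condition gives C = -23/3 - 5*log(22/3)/3 - 5*log(11/3)/3 + 47*sqrt(30)*atan(sqrt(30)/5)/27 - (-20/3 - 5*log(22/3)/3 - 5*log(11/3)/3 + 47*sqrt(30)*atan(sqrt(30)/5)/27) = -1.
So G(u) = (-12*u**3 + 27*u**2 + 9*u*(2*u**2 - 3*u - 9)*log(u**2/2 + 5/3) + 282*u - 90*log(u**2 + 10/3) - 94*sqrt(30)*atan(sqrt(30)*u/10) - 54)/54.
Check: d/du[(-12*u**3 + 27*u**2 + 9*u*(2*u**2 - 3*u - 9)*log(u**2/2 + 5/3) + 282*u - 90*log(u**2 + 10/3) - 94*sqrt(30)*atan(sqrt(30)*u/10) - 54)/54] = u**2*log(3*u**2 + 10) - u**2*log(6) - u*log(3*u**2 + 10) + u*log(6) - 3*log(3*u**2 + 10)/2 + 3*log(6)/2 = G'(u).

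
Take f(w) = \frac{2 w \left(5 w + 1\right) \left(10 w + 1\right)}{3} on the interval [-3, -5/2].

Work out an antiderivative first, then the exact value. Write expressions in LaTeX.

The substitution u = - 5 w^{2} - w works: f is exactly (dF/du)*(du/dw) for that inner function.
F(w) = \frac{25 w^{4}}{3} + \frac{10 w^{3}}{3} + \frac{w^{2}}{3} is an antiderivative of f.
Check: d/dw[\frac{25 w^{4}}{3} + \frac{10 w^{3}}{3} + \frac{w^{2}}{3}] = \frac{100 w^{3}}{3} + 10 w^{2} + \frac{2 w}{3}, which equals f(w).
F(-5/2) = \frac{13225}{48}; F(-3) = 588.
Integral = F(-5/2) - F(-3) = - \frac{14999}{48}.

Antiderivative: F(w) = \frac{25 w^{4}}{3} + \frac{10 w^{3}}{3} + \frac{w^{2}}{3}; value = - \frac{14999}{48}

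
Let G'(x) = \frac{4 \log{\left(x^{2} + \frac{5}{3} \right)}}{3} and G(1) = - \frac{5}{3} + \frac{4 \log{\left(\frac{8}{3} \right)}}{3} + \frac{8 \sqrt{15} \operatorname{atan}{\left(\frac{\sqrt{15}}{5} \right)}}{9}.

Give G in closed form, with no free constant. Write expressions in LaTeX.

Since d/dx undoes antidifferentiation here, G(x) must give back the stated G'(x).
A general antiderivative is \frac{4 x \log{\left(x^{2} + \frac{5}{3} \right)}}{3} - \frac{8 x}{3} + \frac{8 \sqrt{15} \operatorname{atan}{\left(\frac{\sqrt{15} x}{5} \right)}}{9} + C.
The condition gives C = - \frac{5}{3} + \frac{4 \log{\left(\frac{8}{3} \right)}}{3} + \frac{8 \sqrt{15} \operatorname{atan}{\left(\frac{\sqrt{15}}{5} \right)}}{9} - (- \frac{8}{3} + \frac{4 \log{\left(\frac{8}{3} \right)}}{3} + \frac{8 \sqrt{15} \operatorname{atan}{\left(\frac{\sqrt{15}}{5} \right)}}{9}) = 1.
So G(x) = \frac{4 x \log{\left(x^{2} + \frac{5}{3} \right)}}{3} - \frac{8 x}{3} + \frac{8 \sqrt{15} \operatorname{atan}{\left(\frac{\sqrt{15} x}{5} \right)}}{9} + 1.
Check: d/dx[\frac{4 x \log{\left(x^{2} + \frac{5}{3} \right)}}{3} - \frac{8 x}{3} + \frac{8 \sqrt{15} \operatorname{atan}{\left(\frac{\sqrt{15} x}{5} \right)}}{9} + 1] = \frac{4 \log{\left(x^{2} + \frac{5}{3} \right)}}{3} = G'(x).

G(x) = \frac{4 x \log{\left(x^{2} + \frac{5}{3} \right)}}{3} - \frac{8 x}{3} + \frac{8 \sqrt{15} \operatorname{atan}{\left(\frac{\sqrt{15} x}{5} \right)}}{9} + 1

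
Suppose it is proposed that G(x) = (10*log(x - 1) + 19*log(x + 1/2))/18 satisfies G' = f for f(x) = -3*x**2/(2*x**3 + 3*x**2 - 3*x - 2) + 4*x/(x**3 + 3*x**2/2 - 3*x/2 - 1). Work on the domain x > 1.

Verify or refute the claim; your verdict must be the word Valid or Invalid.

Invalid: d/dx[G] - f = 28/(9*x + 18), which is not 0.

d/dx[G] = (29*x - 14)/(18*x**2 - 9*x - 9)
d/dx[G] - f(x) = 28/(9*x + 18) != 0.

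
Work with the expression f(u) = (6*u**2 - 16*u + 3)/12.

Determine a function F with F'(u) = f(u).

Differentiate the proposed F(u) back; it has to land on f(u) exactly.
Check: d/du[u**3/6 - 2*u**2/3 + u/4] = u**2/2 - 4*u/3 + 1/4, which equals f(u).

An antiderivative is F(u) = u**3/6 - 2*u**2/3 + u/4.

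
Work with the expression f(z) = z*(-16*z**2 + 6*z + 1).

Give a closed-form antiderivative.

For F(z) to be correct the identity F'(z) - f(z) = 0 must hold.
Check: d/dz[-4*z**4 + 2*z**3 + z**2/2] = -16*z**3 + 6*z**2 + z, which equals f(z).

An antiderivative is F(z) = -4*z**4 + 2*z**3 + z**2/2.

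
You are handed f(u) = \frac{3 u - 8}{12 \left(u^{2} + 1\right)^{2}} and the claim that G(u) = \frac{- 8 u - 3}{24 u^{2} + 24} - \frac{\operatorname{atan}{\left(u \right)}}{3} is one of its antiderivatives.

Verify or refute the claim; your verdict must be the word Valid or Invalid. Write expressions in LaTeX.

Valid. The derivative of G reproduces f.

d/du[G] = \frac{3 u - 8}{12 u^{4} + 24 u^{2} + 12}
This equals f(u) exactly, so the claim holds.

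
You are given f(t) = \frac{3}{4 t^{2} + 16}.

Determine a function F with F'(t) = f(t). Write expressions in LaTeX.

An antiderivative is F(t) = \frac{3 \operatorname{atan}{\left(\frac{t}{2} \right)}}{8}.

For F(t) to be correct the identity F'(t) - f(t) = 0 must hold.
Check: d/dt[\frac{3 \operatorname{atan}{\left(\frac{t}{2} \right)}}{8}] = \frac{3}{4 t^{2} + 16} = f(t).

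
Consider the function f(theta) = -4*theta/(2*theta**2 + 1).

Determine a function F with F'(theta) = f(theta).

f matches the chain-rule pattern g'(h)*h' with inner function h(theta) = 4*theta**2 + 2; substituting u = h(theta) collapses the integral.
Check: d/dtheta[-log(4*theta**2 + 2)] = -4*theta/(2*theta**2 + 1) = f(theta).

An antiderivative is F(theta) = -log(4*theta**2 + 2).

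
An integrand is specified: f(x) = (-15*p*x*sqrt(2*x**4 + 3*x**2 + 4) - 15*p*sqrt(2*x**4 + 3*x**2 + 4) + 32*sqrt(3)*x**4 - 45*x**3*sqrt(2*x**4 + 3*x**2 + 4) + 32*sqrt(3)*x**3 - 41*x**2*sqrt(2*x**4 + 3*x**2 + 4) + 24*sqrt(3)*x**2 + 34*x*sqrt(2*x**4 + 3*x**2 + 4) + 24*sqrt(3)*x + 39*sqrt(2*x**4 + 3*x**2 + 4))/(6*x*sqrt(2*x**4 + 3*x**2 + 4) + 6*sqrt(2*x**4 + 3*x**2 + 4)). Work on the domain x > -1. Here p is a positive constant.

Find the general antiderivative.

For F(x) to be correct the identity F'(x) - f(x) = 0 must hold.
Check: d/dx[-5*p*x/2 - 5*x**3/2 + x**2/3 + 5*x + 4*sqrt(2*x**4/3 + x**2 + 4/3) + 3*log(x + 1)/2] = (-15*p*x*sqrt(2*x**4 + 3*x**2 + 4) - 15*p*sqrt(2*x**4 + 3*x**2 + 4) + 32*sqrt(3)*x**4 - 45*x**3*sqrt(2*x**4 + 3*x**2 + 4) + 32*sqrt(3)*x**3 - 41*x**2*sqrt(2*x**4 + 3*x**2 + 4) + 24*sqrt(3)*x**2 + 34*x*sqrt(2*x**4 + 3*x**2 + 4) + 24*sqrt(3)*x + 39*sqrt(2*x**4 + 3*x**2 + 4))/(6*x*sqrt(2*x**4 + 3*x**2 + 4) + 6*sqrt(2*x**4 + 3*x**2 + 4)) = f(x).

F(x) = -5*p*x/2 - 5*x**3/2 + x**2/3 + 5*x + 4*sqrt(2*x**4/3 + x**2 + 4/3) + 3*log(x + 1)/2 + C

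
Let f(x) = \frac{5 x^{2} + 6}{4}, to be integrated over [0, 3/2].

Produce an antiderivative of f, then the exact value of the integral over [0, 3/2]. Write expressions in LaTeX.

Whatever form F(x) takes, F'(x) = f(x) is non-negotiable.
F(x) = \frac{5 x^{3}}{12} + \frac{3 x}{2} is an antiderivative of f.
Check: d/dx[\frac{5 x^{3}}{12} + \frac{3 x}{2}] = \frac{5 x^{2}}{4} + \frac{3}{2}, which equals f(x).
F(3/2) = \frac{117}{32}; F(0) = 0.
Integral = F(3/2) - F(0) = \frac{117}{32}.

Antiderivative: F(x) = \frac{5 x^{3}}{12} + \frac{3 x}{2}; value = \frac{117}{32}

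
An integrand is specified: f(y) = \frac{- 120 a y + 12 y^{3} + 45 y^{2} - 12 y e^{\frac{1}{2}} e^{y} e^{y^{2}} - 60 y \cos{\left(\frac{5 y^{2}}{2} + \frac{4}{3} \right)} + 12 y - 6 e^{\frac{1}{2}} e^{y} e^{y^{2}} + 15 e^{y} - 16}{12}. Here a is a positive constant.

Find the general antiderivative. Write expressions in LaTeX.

F(y) = - 5 a y^{2} + \frac{y^{4}}{4} + \frac{5 y^{3}}{4} + \frac{y^{2}}{2} - \frac{4 y}{3} - \frac{e^{\frac{1}{2}} e^{y} e^{y^{2}}}{2} + \frac{5 e^{y}}{4} - \sin{\left(\frac{5 y^{2}}{2} + \frac{4}{3} \right)} + C

Any candidate F(y) must reproduce f(y) exactly when differentiated.
Check: d/dy[- 5 a y^{2} + \frac{y^{4}}{4} + \frac{5 y^{3}}{4} + \frac{y^{2}}{2} - \frac{4 y}{3} - \frac{e^{\frac{1}{2}} e^{y} e^{y^{2}}}{2} + \frac{5 e^{y}}{4} - \sin{\left(\frac{5 y^{2}}{2} + \frac{4}{3} \right)}] = - 10 a y + y^{3} + \frac{15 y^{2}}{4} - y e^{\frac{1}{2}} e^{y} e^{y^{2}} - 5 y \cos{\left(\frac{5 y^{2}}{2} + \frac{4}{3} \right)} + y - \frac{e^{\frac{1}{2}} e^{y} e^{y^{2}}}{2} + \frac{5 e^{y}}{4} - \frac{4}{3}, which equals f(y).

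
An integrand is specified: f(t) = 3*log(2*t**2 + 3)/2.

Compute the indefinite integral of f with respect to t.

F(t) = 3*t*log(2*t**2 + 3)/2 - 3*t + 3*sqrt(6)*atan(sqrt(6)*t/3)/2 + C

Any candidate F(t) must reproduce f(t) exactly when differentiated.
Check: d/dt[3*t*log(2*t**2 + 3)/2 - 3*t + 3*sqrt(6)*atan(sqrt(6)*t/3)/2] = 3*log(2*t**2 + 3)/2 = f(t).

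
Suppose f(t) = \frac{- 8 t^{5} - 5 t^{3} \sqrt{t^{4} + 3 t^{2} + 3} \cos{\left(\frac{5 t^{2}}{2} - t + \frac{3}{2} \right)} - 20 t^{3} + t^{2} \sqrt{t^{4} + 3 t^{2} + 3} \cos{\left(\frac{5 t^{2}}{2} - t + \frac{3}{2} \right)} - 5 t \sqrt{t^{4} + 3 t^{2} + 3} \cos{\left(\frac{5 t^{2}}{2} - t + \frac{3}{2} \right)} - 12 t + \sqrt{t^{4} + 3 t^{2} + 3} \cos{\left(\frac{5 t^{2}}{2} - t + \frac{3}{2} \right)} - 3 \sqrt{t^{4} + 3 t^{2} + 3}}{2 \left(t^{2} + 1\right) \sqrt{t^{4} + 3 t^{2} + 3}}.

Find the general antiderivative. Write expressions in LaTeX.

Differentiate the proposed F(t) back; it has to land on f(t) exactly.
Check: d/dt[\frac{- 4 \sqrt{t^{4} + 3 t^{2} + 3} - \sin{\left(\frac{5 t^{2}}{2} - t + \frac{3}{2} \right)} - 3 \operatorname{atan}{\left(t \right)}}{2}] = \frac{- 8 t^{5} - 5 t^{3} \sqrt{t^{4} + 3 t^{2} + 3} \cos{\left(\frac{5 t^{2}}{2} - t + \frac{3}{2} \right)} - 20 t^{3} + t^{2} \sqrt{t^{4} + 3 t^{2} + 3} \cos{\left(\frac{5 t^{2}}{2} - t + \frac{3}{2} \right)} - 5 t \sqrt{t^{4} + 3 t^{2} + 3} \cos{\left(\frac{5 t^{2}}{2} - t + \frac{3}{2} \right)} - 12 t + \sqrt{t^{4} + 3 t^{2} + 3} \cos{\left(\frac{5 t^{2}}{2} - t + \frac{3}{2} \right)} - 3 \sqrt{t^{4} + 3 t^{2} + 3}}{2 t^{2} \sqrt{t^{4} + 3 t^{2} + 3} + 2 \sqrt{t^{4} + 3 t^{2} + 3}}, which equals f(t).

F(t) = \frac{- 4 \sqrt{t^{4} + 3 t^{2} + 3} - \sin{\left(\frac{5 t^{2}}{2} - t + \frac{3}{2} \right)} - 3 \operatorname{atan}{\left(t \right)}}{2} + C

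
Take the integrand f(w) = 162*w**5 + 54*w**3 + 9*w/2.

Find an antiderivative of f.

The substitution u = 3*w**2 + 1/2 works: f is exactly (dF/du)*(du/dw) for that inner function.
Check: d/dw[(6*w**2 + 1)**3/8] = 162*w**5 + 54*w**3 + 9*w/2 = f(w).

An antiderivative is F(w) = (6*w**2 + 1)**3/8.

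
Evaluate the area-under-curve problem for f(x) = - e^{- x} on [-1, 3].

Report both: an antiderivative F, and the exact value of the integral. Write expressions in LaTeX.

Differentiate the proposed F(x) back; it has to land on f(x) exactly.
F(x) = e^{- x} is an antiderivative of f.
Check: d/dx[e^{- x}] = - e^{- x} = f(x).
F(3) = e^{-3}; F(-1) = e.
Integral = F(3) - F(-1) = - e + e^{-3}.

Antiderivative: F(x) = e^{- x}; value = - e + e^{-3}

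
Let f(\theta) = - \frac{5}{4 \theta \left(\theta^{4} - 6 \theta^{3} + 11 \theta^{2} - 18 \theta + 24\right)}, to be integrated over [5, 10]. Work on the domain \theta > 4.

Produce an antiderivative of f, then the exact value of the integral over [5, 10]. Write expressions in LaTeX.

Factor the denominator (4 \theta \left(\theta - 4\right) \left(\theta - 2\right) \left(\theta^{2} + 3\right)) and decompose: f = \frac{5 \left(5 \theta - 18\right)}{1596 \left(\theta^{2} + 3\right)} + \frac{5}{112 \left(\theta - 2\right)} - \frac{5}{608 \left(\theta - 4\right)} - \frac{5}{96 \theta}; each piece integrates to a log, atan, or power term.
F(\theta) = - \frac{5 \log{\left(\theta \right)}}{96} - \frac{5 \log{\left(\theta - 4 \right)}}{608} + \frac{5 \log{\left(\theta - 2 \right)}}{112} + \frac{25 \log{\left(\theta^{2} + 3 \right)}}{3192} - \frac{5 \sqrt{3} \operatorname{atan}{\left(\frac{\sqrt{3} \theta}{3} \right)}}{266} is an antiderivative of f.
Check: d/d\theta[- \frac{5 \log{\left(\theta \right)}}{96} - \frac{5 \log{\left(\theta - 4 \right)}}{608} + \frac{5 \log{\left(\theta - 2 \right)}}{112} + \frac{25 \log{\left(\theta^{2} + 3 \right)}}{3192} - \frac{5 \sqrt{3} \operatorname{atan}{\left(\frac{\sqrt{3} \theta}{3} \right)}}{266}] = - \frac{5}{4 \theta^{5} - 24 \theta^{4} + 44 \theta^{3} - 72 \theta^{2} + 96 \theta}, which equals f(\theta).
F(10) = - \frac{5 \log{\left(10 \right)}}{96} - \frac{5 \sqrt{3} \operatorname{atan}{\left(\frac{10 \sqrt{3}}{3} \right)}}{266} - \frac{5 \log{\left(6 \right)}}{608} + \frac{25 \log{\left(103 \right)}}{3192} + \frac{5 \log{\left(8 \right)}}{112}; F(5) = - \frac{5 \log{\left(5 \right)}}{96} - \frac{5 \sqrt{3} \operatorname{atan}{\left(\frac{5 \sqrt{3}}{3} \right)}}{266} + \frac{25 \log{\left(28 \right)}}{3192} + \frac{5 \log{\left(3 \right)}}{112}.
Integral = F(10) - F(5) = - \frac{5 \log{\left(10 \right)}}{96} - \frac{5 \log{\left(3 \right)}}{112} - \frac{5 \sqrt{3} \operatorname{atan}{\left(\frac{10 \sqrt{3}}{3} \right)}}{266} - \frac{25 \log{\left(28 \right)}}{3192} - \frac{5 \log{\left(6 \right)}}{608} + \frac{25 \log{\left(103 \right)}}{3192} + \frac{5 \sqrt{3} \operatorname{atan}{\left(\frac{5 \sqrt{3}}{3} \right)}}{266} + \frac{5 \log{\left(5 \right)}}{96} + \frac{5 \log{\left(8 \right)}}{112}.

Antiderivative: F(\theta) = - \frac{5 \log{\left(\theta \right)}}{96} - \frac{5 \log{\left(\theta - 4 \right)}}{608} + \frac{5 \log{\left(\theta - 2 \right)}}{112} + \frac{25 \log{\left(\theta^{2} + 3 \right)}}{3192} - \frac{5 \sqrt{3} \operatorname{atan}{\left(\frac{\sqrt{3} \theta}{3} \right)}}{266}; value = - \frac{5 \log{\left(10 \right)}}{96} - \frac{5 \log{\left(3 \right)}}{112} - \frac{5 \sqrt{3} \operatorname{atan}{\left(\frac{10 \sqrt{3}}{3} \right)}}{266} - \frac{25 \log{\left(28 \right)}}{3192} - \frac{5 \log{\left(6 \right)}}{608} + \frac{25 \log{\left(103 \right)}}{3192} + \frac{5 \sqrt{3} \operatorname{atan}{\left(\frac{5 \sqrt{3}}{3} \right)}}{266} + \frac{5 \log{\left(5 \right)}}{96} + \frac{5 \log{\left(8 \right)}}{112}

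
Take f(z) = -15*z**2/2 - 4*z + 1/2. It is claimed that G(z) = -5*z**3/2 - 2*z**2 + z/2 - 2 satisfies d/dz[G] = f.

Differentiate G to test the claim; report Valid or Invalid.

d/dz[G] = -15*z**2/2 - 4*z + 1/2
This equals f(z) exactly, so the claim holds.

Valid - the claim checks out under differentiation.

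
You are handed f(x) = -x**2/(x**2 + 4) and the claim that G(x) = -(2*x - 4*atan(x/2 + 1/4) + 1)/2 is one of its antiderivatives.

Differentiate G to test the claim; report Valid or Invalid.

d/dx[G] = (-4*x**2 - 4*x - 1)/(4*x**2 + 4*x + 17)
d/dx[G] - f(x) = (-16*x - 4)/(4*x**4 + 4*x**3 + 33*x**2 + 16*x + 68) != 0.

Invalid: d/dx[G] - f = (-16*x - 4)/(4*x**4 + 4*x**3 + 33*x**2 + 16*x + 68), which is not 0.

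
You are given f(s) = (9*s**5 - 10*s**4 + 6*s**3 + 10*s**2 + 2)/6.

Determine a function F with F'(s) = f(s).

An antiderivative is F(s) = s**6/4 - s**5/3 + s**4/4 + 5*s**3/9 + s/3.

Recover f(s) by differentiating a candidate F(s); any mismatch rules it out.
Check: d/ds[s**6/4 - s**5/3 + s**4/4 + 5*s**3/9 + s/3] = 3*s**5/2 - 5*s**4/3 + s**3 + 5*s**2/3 + 1/3, which equals f(s).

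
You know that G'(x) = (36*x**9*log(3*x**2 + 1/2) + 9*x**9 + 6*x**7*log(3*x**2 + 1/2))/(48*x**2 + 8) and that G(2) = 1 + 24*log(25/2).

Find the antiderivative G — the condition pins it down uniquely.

G(x) = 3*x**8*log(3*x**2 + 1/2)/32 + 1

Recognize the product-rule pattern: G'(x) = u'v + uv' with u = 3*x**8/32, v = log(3*x**2 + 1/2), so integration by parts undoes it.
A general antiderivative is 3*x**8*log(3*x**2 + 1/2)/32 + C.
The condition gives C = 1 + 24*log(25/2) - (24*log(25/2)) = 1.
So G(x) = 3*x**8*log(3*x**2 + 1/2)/32 + 1.
Check: d/dx[3*x**8*log(3*x**2 + 1/2)/32 + 1] = (36*x**9*log(3*x**2 + 1/2) + 9*x**9 + 6*x**7*log(3*x**2 + 1/2))/(48*x**2 + 8) = G'(x).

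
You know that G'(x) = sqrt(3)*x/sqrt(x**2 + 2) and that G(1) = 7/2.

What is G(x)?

The substitution u = 3*x**2 + 6 works: G'(x) is exactly (dG/du)*(du/dx) for that inner function.
A general antiderivative is sqrt(3*x**2 + 6) + C.
The condition gives C = 7/2 - (3) = 1/2.
So G(x) = sqrt(3*x**2 + 6) + 1/2.
Check: d/dx[sqrt(3*x**2 + 6) + 1/2] = sqrt(3)*x/sqrt(x**2 + 2) = G'(x).

G(x) = sqrt(3*x**2 + 6) + 1/2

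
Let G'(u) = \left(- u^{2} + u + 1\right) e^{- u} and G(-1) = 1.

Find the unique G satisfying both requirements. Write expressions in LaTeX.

G(u) = \left(u^{2} + u\right) e^{- u} + 1

G'(u) has the shape v'r + vr' for v = u^{2} + u and r = e^{- u} — it is the derivative of the product v*r.
A general antiderivative is \left(u^{2} + u\right) e^{- u} + C.
The condition gives C = 1 - (0) = 1.
So G(u) = \left(u^{2} + u\right) e^{- u} + 1.
Check: d/du[\left(u^{2} + u\right) e^{- u} + 1] = \left(- u^{2} + u + 1\right) e^{- u} = G'(u).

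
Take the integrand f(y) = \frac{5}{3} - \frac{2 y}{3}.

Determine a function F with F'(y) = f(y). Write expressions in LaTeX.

An antiderivative is F(y) = - \frac{2 y^{2} - 10 y + 9}{6}.

A first test for any F(y): its y-derivative must equal f(y) identically.
Check: d/dy[- \frac{2 y^{2} - 10 y + 9}{6}] = \frac{5}{3} - \frac{2 y}{3} = f(y).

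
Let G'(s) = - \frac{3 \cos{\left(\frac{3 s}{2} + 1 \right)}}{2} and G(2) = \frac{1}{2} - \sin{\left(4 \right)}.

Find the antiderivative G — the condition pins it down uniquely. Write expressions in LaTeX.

G(s) = \frac{1 - 2 \sin{\left(\frac{3 s}{2} + 1 \right)}}{2}

For G(s) to be correct, d/ds[G] must agree with the stated G'(s) identically.
A general antiderivative is - \sin{\left(\frac{3 s}{2} + 1 \right)} + C.
The condition gives C = \frac{1}{2} - \sin{\left(4 \right)} - (- \sin{\left(4 \right)}) = \frac{1}{2}.
So G(s) = \frac{1 - 2 \sin{\left(\frac{3 s}{2} + 1 \right)}}{2}.
Check: d/ds[\frac{1 - 2 \sin{\left(\frac{3 s}{2} + 1 \right)}}{2}] = - \frac{3 \cos{\left(\frac{3 s}{2} + 1 \right)}}{2} = G'(s).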